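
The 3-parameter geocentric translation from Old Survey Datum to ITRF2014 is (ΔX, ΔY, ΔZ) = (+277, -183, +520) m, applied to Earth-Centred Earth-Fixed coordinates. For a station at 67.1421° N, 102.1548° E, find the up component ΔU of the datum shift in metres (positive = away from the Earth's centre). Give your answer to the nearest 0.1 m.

ΔU = 387.0 m

At φ = 67.1421°, λ = 102.1548°: sin φ = 0.921471, cos φ = 0.388447, sin λ = 0.977582, cos λ = -0.210554.
ΔU = cos φ cos λ·ΔX + cos φ sin λ·ΔY + sin φ·ΔZ = (0.388447)(-0.210554)(277) + (0.388447)(0.977582)(-183) + (0.921471)(520) = 387.02 m.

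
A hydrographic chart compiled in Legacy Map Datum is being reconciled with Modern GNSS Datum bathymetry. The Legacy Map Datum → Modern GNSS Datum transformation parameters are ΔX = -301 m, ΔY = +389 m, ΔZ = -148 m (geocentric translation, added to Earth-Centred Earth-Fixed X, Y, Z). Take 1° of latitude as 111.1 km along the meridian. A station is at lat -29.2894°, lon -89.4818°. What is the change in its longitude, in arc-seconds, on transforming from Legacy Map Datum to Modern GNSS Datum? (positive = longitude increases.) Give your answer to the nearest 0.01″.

sin φ = -0.489221, cos φ = 0.872160, sin λ = -0.999959, cos λ = 0.009044.
East component: ΔE = −sin λ·ΔX + cos λ·ΔY = −(-0.999959)(-301) + (0.009044)(389) = -297.47 m.
1° of latitude spans 111100 m; at latitude φ, 1° of longitude spans that × cos φ = 96897.0 m, so Δλ = -297.47 / 96897.0 × 3600 = -11.052″.

Δλ = -11.05″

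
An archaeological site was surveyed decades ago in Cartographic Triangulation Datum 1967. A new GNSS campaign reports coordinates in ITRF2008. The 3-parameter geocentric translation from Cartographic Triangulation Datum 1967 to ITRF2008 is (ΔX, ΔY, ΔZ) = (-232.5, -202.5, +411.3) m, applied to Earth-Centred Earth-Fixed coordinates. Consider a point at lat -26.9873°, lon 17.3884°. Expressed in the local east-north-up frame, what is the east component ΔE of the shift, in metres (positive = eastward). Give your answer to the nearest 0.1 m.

ΔE = -123.8 m

At φ = -26.9873°, λ = 17.3884°: sin φ = -0.453793, cos φ = 0.891107, sin λ = 0.298848, cos λ = 0.954301.
ΔE = −sin λ·ΔX + cos λ·ΔY = −(0.298848)·(-232.5) + (0.954301)·(-202.5) = -123.76 m.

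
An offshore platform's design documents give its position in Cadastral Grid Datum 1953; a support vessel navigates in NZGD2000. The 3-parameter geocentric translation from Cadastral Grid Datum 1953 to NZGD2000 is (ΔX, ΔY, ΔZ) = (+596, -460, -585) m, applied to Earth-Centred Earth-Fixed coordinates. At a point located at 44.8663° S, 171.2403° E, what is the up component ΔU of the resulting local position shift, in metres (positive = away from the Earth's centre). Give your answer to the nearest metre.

At φ = -44.8663°, λ = 171.2403°: sin φ = -0.705455, cos φ = 0.708755, sin λ = 0.152291, cos λ = -0.988336.
ΔU = cos φ cos λ·ΔX + cos φ sin λ·ΔY + sin φ·ΔZ = (0.708755)(-0.988336)(596) + (0.708755)(0.152291)(-460) + (-0.705455)(-585) = -54.45 m.

ΔU = -54 m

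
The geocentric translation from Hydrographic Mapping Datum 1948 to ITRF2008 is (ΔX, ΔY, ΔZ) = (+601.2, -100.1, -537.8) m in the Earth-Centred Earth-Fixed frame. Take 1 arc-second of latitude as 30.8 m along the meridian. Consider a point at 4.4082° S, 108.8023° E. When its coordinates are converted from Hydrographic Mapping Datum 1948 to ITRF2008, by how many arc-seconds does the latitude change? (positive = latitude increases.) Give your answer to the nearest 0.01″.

Δφ = -18.13″

sin φ = -0.076862, cos φ = 0.997042, sin λ = 0.946636, cos λ = -0.322304.
North component: ΔN = −sin φ cos λ·ΔX − sin φ sin λ·ΔY + cos φ·ΔZ = −(-0.076862)(-0.322304)(601.2) − (-0.076862)(0.946636)(-100.1) + (0.997042)(-537.8) = -558.39 m.
1° of latitude spans 3600 × 30.80 = 110880 m, so Δφ = -558.39 / 110880 × 3600 = -18.129″.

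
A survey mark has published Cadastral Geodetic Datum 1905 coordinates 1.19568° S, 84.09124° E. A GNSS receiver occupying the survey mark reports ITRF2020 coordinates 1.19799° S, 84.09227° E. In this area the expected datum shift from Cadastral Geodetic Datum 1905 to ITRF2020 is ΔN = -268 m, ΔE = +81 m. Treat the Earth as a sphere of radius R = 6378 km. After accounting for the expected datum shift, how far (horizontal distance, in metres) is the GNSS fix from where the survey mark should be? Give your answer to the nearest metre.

35 m

Observed coordinate differences: Δφ = -0.00231°, Δλ = +0.00103°.
Converting to metres (1° lat = 111317 m, cos φ = 0.999782): observed ΔN = -257.1 m, observed ΔE = 114.6 m.
Subtracting the expected shift leaves a residual of -257.1 − (-268) = 10.9 m north and 114.6 − (81) = 33.6 m east.
Residual distance = √(10.9² + 33.6²) = 35.3 m.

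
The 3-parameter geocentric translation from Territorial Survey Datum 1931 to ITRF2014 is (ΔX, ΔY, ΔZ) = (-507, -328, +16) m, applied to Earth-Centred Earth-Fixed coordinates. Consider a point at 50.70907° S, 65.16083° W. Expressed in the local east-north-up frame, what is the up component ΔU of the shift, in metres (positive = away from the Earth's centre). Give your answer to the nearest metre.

At φ = -50.70907°, λ = -65.16083°: sin φ = -0.773940, cos φ = 0.633258, sin λ = -0.907491, cos λ = 0.420073.
ΔU = cos φ cos λ·ΔX + cos φ sin λ·ΔY + sin φ·ΔZ = (0.633258)(0.420073)(-507) + (0.633258)(-0.907491)(-328) + (-0.773940)(16) = 41.24 m.

ΔU = 41 m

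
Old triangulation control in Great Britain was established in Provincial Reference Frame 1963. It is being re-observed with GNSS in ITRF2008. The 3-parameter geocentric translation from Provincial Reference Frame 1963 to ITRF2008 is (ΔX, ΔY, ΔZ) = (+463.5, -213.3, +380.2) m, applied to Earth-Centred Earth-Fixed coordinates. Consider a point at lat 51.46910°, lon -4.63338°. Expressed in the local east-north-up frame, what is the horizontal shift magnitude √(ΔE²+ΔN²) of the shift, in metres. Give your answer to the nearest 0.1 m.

223.0 m

At φ = 51.46910°, λ = -4.63338°: sin φ = 0.782272, cos φ = 0.622937, sin λ = -0.080780, cos λ = 0.996732.
ΔE = −sin λ·ΔX + cos λ·ΔY = −(-0.080780)·(463.5) + (0.996732)·(-213.3) = -175.16 m.
ΔN = −sin φ cos λ·ΔX − sin φ sin λ·ΔY + cos φ·ΔZ = −(0.782272)(0.996732)(463.5) − (0.782272)(-0.080780)(-213.3) + (0.622937)(380.2) = -138.04 m.
Horizontal magnitude = √(ΔE² + ΔN²) = √((-175.16)² + (-138.04)²) = 223.01 m.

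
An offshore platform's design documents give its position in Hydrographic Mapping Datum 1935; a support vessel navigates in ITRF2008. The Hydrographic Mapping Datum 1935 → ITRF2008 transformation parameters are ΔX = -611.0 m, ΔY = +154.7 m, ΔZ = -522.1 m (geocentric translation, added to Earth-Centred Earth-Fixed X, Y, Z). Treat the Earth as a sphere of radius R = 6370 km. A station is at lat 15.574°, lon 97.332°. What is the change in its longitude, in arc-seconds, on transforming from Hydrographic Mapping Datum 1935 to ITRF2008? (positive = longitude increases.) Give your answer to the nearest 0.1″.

sin φ = 0.268483, cos φ = 0.963284, sin λ = 0.991823, cos λ = -0.127619.
East component: ΔE = −sin λ·ΔX + cos λ·ΔY = −(0.991823)(-611.0) + (-0.127619)(154.7) = 586.26 m.
1° of latitude spans πR/180 = 111177 m; at latitude φ, 1° of longitude spans that × cos φ = 107095.5 m, so Δλ = 586.26 / 107095.5 × 3600 = 19.707″.

Δλ = 19.7″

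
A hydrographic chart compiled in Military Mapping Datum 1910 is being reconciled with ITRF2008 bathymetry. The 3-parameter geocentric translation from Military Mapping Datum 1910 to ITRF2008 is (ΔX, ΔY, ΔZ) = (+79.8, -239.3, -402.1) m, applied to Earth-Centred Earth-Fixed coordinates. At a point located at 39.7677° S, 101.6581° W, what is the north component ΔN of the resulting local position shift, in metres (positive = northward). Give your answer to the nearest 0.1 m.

ΔN = -169.5 m

The local north axis is (−sin φ cos λ, −sin φ sin λ, cos φ), giving ΔN = -10.315 + 149.917 − 309.072 = -169.47 m.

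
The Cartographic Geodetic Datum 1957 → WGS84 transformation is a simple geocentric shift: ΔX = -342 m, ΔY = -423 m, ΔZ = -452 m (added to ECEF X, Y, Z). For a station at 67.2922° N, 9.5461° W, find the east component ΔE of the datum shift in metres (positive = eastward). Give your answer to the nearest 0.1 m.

ΔE = -473.9 m

The local east axis at (φ, λ) is (−sin λ, cos λ, 0), so ΔE = −sin(-9.5461°)·(-342) + cos(-9.5461°)·(-423) = -473.86 m.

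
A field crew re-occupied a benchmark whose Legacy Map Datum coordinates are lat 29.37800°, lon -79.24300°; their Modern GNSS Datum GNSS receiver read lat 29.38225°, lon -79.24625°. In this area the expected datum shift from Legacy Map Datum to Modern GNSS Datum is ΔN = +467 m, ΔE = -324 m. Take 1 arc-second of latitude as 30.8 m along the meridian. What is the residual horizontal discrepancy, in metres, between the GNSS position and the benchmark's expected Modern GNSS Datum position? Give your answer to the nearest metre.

11 m

Observed coordinate differences: Δφ = +0.00425°, Δλ = -0.00325°.
Converting to metres (1° lat = 110880 m, cos φ = 0.871402): observed ΔN = 471.2 m, observed ΔE = -314.0 m.
Subtracting the expected shift leaves a residual of 471.2 − (467) = 4.2 m north and -314.0 − (-324) = 10.0 m east.
Residual distance = √(4.2² + 10.0²) = 10.8 m.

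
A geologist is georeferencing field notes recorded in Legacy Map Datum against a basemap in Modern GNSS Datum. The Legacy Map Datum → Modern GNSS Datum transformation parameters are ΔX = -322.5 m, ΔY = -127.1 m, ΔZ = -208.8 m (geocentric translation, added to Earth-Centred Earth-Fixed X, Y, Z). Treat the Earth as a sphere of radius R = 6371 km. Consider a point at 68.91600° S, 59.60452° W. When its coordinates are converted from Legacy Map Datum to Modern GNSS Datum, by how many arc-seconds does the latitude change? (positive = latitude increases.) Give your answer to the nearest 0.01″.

sin φ = -0.933054, cos φ = 0.359736, sin λ = -0.862554, cos λ = 0.505966.
North component: ΔN = −sin φ cos λ·ΔX − sin φ sin λ·ΔY + cos φ·ΔZ = −(-0.933054)(0.505966)(-322.5) − (-0.933054)(-0.862554)(-127.1) + (0.359736)(-208.8) = -125.07 m.
1° of latitude spans πR/180 = 111195 m, so Δφ = -125.07 / 111195 × 3600 = -4.049″.

Δφ = -4.05″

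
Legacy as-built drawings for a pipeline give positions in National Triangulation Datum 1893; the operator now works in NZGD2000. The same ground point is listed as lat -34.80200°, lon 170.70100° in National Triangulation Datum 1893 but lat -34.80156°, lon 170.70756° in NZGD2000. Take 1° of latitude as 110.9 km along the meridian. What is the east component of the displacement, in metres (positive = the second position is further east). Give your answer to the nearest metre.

ΔE = 597 m

Δφ = -34.80156° − -34.80200° = +0.00044°; Δλ = 170.70756° − 170.70100° = +0.00656°.
ΔN = Δφ × 110900 = 48.8 m; ΔE = Δλ × 110900 × cos(-34.80200°) = +0.00656 × 110900 × 0.821129 = 597.4 m.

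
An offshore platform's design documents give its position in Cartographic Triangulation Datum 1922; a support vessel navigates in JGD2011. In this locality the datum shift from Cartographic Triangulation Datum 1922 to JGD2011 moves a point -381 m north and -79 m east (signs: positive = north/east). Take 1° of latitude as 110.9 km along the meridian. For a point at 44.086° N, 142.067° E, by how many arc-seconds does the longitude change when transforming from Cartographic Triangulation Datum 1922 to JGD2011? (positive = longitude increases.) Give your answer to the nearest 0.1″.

Δλ = -3.6″

At latitude 44.086°, cos φ = 0.718296.
1° of longitude at this latitude = 110.9 × cos φ = 79.66 km, so Δλ = -79.0 / 79659.1 = -0.0009917° = -3.570″.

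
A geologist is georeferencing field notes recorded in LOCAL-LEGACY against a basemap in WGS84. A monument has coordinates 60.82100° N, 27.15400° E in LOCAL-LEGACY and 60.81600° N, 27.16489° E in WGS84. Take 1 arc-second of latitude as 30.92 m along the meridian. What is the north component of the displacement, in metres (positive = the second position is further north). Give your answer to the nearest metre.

Δφ = 60.81600° − 60.82100° = -0.00500°; Δλ = 27.16489° − 27.15400° = +0.01089°.
1° of latitude = 3600 × 30.92 = 111312 m.
ΔN = Δφ × 111312 = -556.6 m; ΔE = Δλ × 111312 × cos(60.82100°) = +0.01089 × 111312 × 0.487540 = 591.0 m.

ΔN = -557 m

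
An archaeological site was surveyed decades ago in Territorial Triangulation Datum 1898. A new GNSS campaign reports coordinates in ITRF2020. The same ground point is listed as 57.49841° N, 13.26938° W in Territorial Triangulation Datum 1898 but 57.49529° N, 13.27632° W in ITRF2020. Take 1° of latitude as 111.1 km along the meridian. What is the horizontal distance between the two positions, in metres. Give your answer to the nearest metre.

540 m

Δφ = 57.49529° − 57.49841° = -0.00312°; Δλ = -13.27632° − -13.26938° = -0.00694°.
ΔN = Δφ × 111100 = -346.6 m; ΔE = Δλ × 111100 × cos(57.49841°) = -0.00694 × 111100 × 0.537323 = -414.3 m.
Distance = √(ΔE² + ΔN²) = √((-414.3)² + (-346.6)²) = 540.2 m.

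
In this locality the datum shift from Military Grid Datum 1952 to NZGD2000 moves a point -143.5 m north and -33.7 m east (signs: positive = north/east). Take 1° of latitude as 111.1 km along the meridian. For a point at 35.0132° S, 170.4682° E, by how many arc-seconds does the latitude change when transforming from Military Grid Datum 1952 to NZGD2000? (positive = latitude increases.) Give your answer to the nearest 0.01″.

1° of latitude = 111.1 km, so Δφ = -143.5 / 111100 = -0.0012916° = -4.650″.

Δφ = -4.65″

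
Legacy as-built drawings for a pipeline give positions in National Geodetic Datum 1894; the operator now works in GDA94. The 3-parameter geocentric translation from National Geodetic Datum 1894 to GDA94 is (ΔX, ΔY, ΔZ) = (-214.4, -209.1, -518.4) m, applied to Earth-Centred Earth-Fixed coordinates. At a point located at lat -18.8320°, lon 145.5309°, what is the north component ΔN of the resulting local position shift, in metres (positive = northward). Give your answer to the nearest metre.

ΔN = -472 m

At φ = -18.8320°, λ = 145.5309°: sin φ = -0.322794, cos φ = 0.946469, sin λ = 0.565962, cos λ = -0.824432.
ΔN = −sin φ cos λ·ΔX − sin φ sin λ·ΔY + cos φ·ΔZ = −(-0.322794)(-0.824432)(-214.4) − (-0.322794)(0.565962)(-209.1) + (0.946469)(-518.4) = -471.79 m.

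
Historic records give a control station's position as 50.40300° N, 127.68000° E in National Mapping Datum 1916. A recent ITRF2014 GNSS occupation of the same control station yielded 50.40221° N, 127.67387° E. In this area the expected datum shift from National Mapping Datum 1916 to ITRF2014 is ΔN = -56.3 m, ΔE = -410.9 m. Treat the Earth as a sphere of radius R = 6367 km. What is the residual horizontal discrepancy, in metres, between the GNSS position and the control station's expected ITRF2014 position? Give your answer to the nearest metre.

39 m

Observed coordinate differences: Δφ = -0.00079°, Δλ = -0.00613°.
Converting to metres (1° lat = 111125 m, cos φ = 0.637384): observed ΔN = -87.8 m, observed ΔE = -434.2 m.
Subtracting the expected shift leaves a residual of -87.8 − (-56.3) = -31.5 m north and -434.2 − (-410.9) = -23.3 m east.
Residual distance = √((-31.5)² + (-23.3)²) = 39.2 m.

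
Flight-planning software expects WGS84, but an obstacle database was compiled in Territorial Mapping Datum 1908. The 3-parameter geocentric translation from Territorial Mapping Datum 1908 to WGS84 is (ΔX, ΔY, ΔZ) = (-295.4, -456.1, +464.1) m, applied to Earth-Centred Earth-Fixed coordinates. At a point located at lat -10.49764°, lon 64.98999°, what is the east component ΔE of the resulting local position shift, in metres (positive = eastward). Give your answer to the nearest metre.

At φ = -10.49764°, λ = 64.98999°: sin φ = -0.182195, cos φ = 0.983262, sin λ = 0.906234, cos λ = 0.422777.
ΔE = −sin λ·ΔX + cos λ·ΔY = −(0.906234)·(-295.4) + (0.422777)·(-456.1) = 74.87 m.

ΔE = 75 m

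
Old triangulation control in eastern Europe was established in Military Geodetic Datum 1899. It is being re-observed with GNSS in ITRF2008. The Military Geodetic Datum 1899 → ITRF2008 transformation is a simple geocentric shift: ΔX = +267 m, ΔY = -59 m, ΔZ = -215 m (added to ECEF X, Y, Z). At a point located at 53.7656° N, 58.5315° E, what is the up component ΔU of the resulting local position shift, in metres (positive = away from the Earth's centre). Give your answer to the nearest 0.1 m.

The local up (radial) axis is (cos φ cos λ, cos φ sin λ, sin φ), giving ΔU = 82.387 − 29.745 − 173.420 = -120.78 m.

ΔU = -120.8 m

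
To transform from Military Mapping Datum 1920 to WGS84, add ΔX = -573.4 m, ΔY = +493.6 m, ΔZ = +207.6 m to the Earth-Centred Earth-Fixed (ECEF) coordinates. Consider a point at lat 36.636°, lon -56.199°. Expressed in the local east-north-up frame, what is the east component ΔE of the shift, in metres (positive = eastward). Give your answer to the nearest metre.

The local east axis at (φ, λ) is (−sin λ, cos λ, 0), so ΔE = −sin(-56.199°)·(-573.4) + cos(-56.199°)·493.6 = -201.89 m.

ΔE = -202 m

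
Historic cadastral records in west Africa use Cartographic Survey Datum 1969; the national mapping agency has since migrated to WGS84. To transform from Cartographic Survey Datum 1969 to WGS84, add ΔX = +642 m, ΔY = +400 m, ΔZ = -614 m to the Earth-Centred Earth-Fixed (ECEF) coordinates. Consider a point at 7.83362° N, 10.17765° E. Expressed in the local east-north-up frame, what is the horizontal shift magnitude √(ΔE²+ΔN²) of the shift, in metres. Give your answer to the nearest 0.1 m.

757.8 m

The local east axis at (φ, λ) is (−sin λ, cos λ, 0), so ΔE = −sin(10.17765°)·642 + cos(10.17765°)·400 = 280.26 m.
The local north axis is (−sin φ cos λ, −sin φ sin λ, cos φ), giving ΔN = -86.126 − 9.634 − 608.270 = -704.03 m.
Horizontal magnitude = √(ΔE² + ΔN²) = √(280.26² + (-704.03)²) = 757.76 m.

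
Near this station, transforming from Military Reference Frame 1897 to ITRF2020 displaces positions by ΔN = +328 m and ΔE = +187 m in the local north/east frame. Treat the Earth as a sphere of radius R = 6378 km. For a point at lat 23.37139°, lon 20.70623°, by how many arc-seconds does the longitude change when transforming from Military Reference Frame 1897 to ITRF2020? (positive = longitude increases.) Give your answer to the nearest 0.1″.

Δλ = 6.6″

At latitude 23.37139°, cos φ = 0.917953.
One radian of longitude at latitude φ spans R cos φ, so Δλ = ΔE / (R cos φ) = 187.0 / (6378000 × 0.917953) = 3.1940e-05 rad = 6.588″.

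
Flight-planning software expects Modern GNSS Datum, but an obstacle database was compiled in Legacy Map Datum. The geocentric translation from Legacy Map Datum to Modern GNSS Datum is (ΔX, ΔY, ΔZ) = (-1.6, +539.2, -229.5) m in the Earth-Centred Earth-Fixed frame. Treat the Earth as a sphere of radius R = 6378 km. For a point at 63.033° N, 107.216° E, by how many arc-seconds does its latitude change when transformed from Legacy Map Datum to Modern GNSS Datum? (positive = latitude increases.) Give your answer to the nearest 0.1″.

Δφ = -18.2″

sin φ = 0.891268, cos φ = 0.453477, sin λ = 0.955196, cos λ = -0.295975.
North component: ΔN = −sin φ cos λ·ΔX − sin φ sin λ·ΔY + cos φ·ΔZ = −(0.891268)(-0.295975)(-1.6) − (0.891268)(0.955196)(539.2) + (0.453477)(-229.5) = -563.54 m.
1° of latitude spans πR/180 = 111317 m, so Δφ = -563.54 / 111317 × 3600 = -18.225″.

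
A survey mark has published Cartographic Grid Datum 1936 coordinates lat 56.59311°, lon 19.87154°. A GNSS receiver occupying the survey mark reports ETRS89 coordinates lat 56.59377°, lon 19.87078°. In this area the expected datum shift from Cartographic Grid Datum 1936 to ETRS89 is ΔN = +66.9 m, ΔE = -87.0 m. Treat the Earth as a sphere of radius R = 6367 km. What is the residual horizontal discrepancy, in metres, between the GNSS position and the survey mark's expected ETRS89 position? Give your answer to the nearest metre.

41 m

Observed coordinate differences: Δφ = +0.00066°, Δλ = -0.00076°.
Converting to metres (1° lat = 111125 m, cos φ = 0.550581): observed ΔN = 73.3 m, observed ΔE = -46.5 m.
Subtracting the expected shift leaves a residual of 73.3 − (66.9) = 6.4 m north and -46.5 − (-87.0) = 40.5 m east.
Residual distance = √(6.4² + 40.5²) = 41.0 m.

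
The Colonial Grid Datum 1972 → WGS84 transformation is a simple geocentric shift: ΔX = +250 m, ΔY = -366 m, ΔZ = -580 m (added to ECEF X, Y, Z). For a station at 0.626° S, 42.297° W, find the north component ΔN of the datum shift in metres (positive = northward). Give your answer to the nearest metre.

ΔN = -575 m

The local north axis is (−sin φ cos λ, −sin φ sin λ, cos φ), giving ΔN = 2.020 + 2.691 − 579.965 = -575.25 m.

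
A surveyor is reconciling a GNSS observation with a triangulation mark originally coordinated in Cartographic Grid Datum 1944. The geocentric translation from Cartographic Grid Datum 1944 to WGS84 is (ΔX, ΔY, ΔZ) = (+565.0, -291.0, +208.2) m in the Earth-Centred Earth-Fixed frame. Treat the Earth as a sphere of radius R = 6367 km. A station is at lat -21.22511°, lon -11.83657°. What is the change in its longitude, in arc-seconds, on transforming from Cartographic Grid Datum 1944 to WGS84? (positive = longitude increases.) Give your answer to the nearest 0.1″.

Δλ = -5.9″

sin φ = -0.362033, cos φ = 0.932165, sin λ = -0.205121, cos λ = 0.978737.
East component: ΔE = −sin λ·ΔX + cos λ·ΔY = −(-0.205121)(565.0) + (0.978737)(-291.0) = -168.92 m.
1° of latitude spans πR/180 = 111125 m; at latitude φ, 1° of longitude spans that × cos φ = 103587.0 m, so Δλ = -168.92 / 103587.0 × 3600 = -5.871″.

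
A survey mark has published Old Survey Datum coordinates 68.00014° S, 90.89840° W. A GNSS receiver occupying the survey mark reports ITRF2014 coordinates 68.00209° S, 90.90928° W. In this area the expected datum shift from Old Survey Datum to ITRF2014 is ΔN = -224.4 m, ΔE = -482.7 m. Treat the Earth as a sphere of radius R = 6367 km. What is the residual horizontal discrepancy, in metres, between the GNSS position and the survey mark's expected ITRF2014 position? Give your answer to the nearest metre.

Observed coordinate differences: Δφ = -0.00195°, Δλ = -0.01088°.
Converting to metres (1° lat = 111125 m, cos φ = 0.374604): observed ΔN = -216.7 m, observed ΔE = -452.9 m.
Subtracting the expected shift leaves a residual of -216.7 − (-224.4) = 7.7 m north and -452.9 − (-482.7) = 29.8 m east.
Residual distance = √(7.7² + 29.8²) = 30.8 m.

31 m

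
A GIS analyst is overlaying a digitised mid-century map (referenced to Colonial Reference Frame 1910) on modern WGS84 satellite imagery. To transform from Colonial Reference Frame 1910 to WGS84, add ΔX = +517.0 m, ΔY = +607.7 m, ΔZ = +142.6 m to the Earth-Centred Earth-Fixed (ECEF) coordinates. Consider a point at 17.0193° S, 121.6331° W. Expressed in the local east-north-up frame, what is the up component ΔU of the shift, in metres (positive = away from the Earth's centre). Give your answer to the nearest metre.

At φ = -17.0193°, λ = -121.6331°: sin φ = -0.292694, cos φ = 0.956206, sin λ = -0.851424, cos λ = -0.524478.
ΔU = cos φ cos λ·ΔX + cos φ sin λ·ΔY + sin φ·ΔZ = (0.956206)(-0.524478)(517.0) + (0.956206)(-0.851424)(607.7) + (-0.292694)(142.6) = -795.77 m.

ΔU = -796 m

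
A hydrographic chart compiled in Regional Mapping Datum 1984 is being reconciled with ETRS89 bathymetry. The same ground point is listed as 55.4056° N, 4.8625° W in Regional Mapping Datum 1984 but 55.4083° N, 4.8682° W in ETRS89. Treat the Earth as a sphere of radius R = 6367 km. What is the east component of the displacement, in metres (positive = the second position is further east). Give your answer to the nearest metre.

ΔE = -360 m

Δφ = 55.4083° − 55.4056° = +0.0027°; Δλ = -4.8682° − -4.8625° = -0.0057°.
1° along a meridian = πR/180 = 111125 m.
ΔN = Δφ × 111125 = 300.0 m; ΔE = Δλ × 111125 × cos(55.4056°) = -0.0057 × 111125 × 0.567763 = -359.6 m.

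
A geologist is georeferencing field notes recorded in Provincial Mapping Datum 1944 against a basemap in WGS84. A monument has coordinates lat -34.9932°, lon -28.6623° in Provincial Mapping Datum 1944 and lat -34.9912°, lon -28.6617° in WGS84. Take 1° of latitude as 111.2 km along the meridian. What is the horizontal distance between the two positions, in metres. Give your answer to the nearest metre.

229 m

Δφ = -34.9912° − -34.9932° = +0.0020°; Δλ = -28.6617° − -28.6623° = +0.0006°.
ΔN = Δφ × 111200 = 222.4 m; ΔE = Δλ × 111200 × cos(-34.9932°) = +0.0006 × 111200 × 0.819220 = 54.7 m.
Distance = √(ΔE² + ΔN²) = √(54.7² + 222.4²) = 229.0 m.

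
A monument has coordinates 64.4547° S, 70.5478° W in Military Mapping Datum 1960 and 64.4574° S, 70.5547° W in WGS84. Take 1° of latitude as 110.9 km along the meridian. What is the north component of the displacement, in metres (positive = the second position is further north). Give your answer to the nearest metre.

Δφ = -64.4574° − -64.4547° = -0.0027°; Δλ = -70.5547° − -70.5478° = -0.0069°.
ΔN = Δφ × 110900 = -299.4 m; ΔE = Δλ × 110900 × cos(-64.4547°) = -0.0069 × 110900 × 0.431225 = -330.0 m.

ΔN = -299 m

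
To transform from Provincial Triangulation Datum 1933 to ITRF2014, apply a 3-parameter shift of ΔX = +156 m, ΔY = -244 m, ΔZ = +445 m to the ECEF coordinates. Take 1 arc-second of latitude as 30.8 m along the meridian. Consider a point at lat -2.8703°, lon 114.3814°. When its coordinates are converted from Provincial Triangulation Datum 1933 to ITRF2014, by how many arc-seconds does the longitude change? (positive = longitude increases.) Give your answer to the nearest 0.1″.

Δλ = -1.3″

sin φ = -0.050075, cos φ = 0.998745, sin λ = 0.910818, cos λ = -0.412809.
East component: ΔE = −sin λ·ΔX + cos λ·ΔY = −(0.910818)(156) + (-0.412809)(-244) = -41.36 m.
1° of latitude spans 3600 × 30.80 = 110880 m; at latitude φ, 1° of longitude spans that × cos φ = 110740.9 m, so Δλ = -41.36 / 110740.9 × 3600 = -1.345″.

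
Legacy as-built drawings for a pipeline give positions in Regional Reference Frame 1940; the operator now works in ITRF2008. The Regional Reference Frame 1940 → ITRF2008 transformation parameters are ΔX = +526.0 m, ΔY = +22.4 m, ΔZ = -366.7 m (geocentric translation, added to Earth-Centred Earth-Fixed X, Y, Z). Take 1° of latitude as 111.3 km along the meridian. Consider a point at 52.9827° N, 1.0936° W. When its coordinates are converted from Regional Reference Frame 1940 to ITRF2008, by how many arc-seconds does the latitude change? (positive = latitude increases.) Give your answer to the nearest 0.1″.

sin φ = 0.798454, cos φ = 0.602056, sin λ = -0.019086, cos λ = 0.999818.
North component: ΔN = −sin φ cos λ·ΔX − sin φ sin λ·ΔY + cos φ·ΔZ = −(0.798454)(0.999818)(526.0) − (0.798454)(-0.019086)(22.4) + (0.602056)(-366.7) = -640.34 m.
1° of latitude spans 111300 m, so Δφ = -640.34 / 111300 × 3600 = -20.712″.

Δφ = -20.7″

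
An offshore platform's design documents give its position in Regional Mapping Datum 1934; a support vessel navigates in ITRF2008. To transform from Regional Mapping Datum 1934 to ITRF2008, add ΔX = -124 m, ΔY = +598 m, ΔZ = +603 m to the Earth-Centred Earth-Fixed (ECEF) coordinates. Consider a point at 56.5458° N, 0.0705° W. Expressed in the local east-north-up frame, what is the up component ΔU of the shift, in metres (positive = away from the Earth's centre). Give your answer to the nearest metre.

The local up (radial) axis is (cos φ cos λ, cos φ sin λ, sin φ), giving ΔU = -68.357 − 0.406 + 503.099 = 434.34 m.

ΔU = 434 m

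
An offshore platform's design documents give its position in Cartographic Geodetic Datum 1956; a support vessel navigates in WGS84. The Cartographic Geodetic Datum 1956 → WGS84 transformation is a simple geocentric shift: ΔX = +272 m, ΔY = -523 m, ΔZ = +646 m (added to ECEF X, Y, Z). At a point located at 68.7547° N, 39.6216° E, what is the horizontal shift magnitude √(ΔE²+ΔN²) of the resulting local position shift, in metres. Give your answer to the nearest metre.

The local east axis at (φ, λ) is (−sin λ, cos λ, 0), so ΔE = −sin(39.6216°)·272 + cos(39.6216°)·(-523) = -576.31 m.
The local north axis is (−sin φ cos λ, −sin φ sin λ, cos φ), giving ΔN = -195.275 + 310.858 + 234.086 = 349.67 m.
Horizontal magnitude = √(ΔE² + ΔN²) = √((-576.31)² + 349.67²) = 674.09 m.

674 m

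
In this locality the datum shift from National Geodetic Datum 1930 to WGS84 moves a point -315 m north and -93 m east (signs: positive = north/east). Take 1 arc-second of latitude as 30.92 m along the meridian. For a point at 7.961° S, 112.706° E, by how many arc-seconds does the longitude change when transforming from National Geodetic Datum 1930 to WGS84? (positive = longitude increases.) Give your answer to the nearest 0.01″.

At latitude -7.961°, cos φ = 0.990363.
1″ of longitude at this latitude = 30.92 × cos φ = 30.6220 m, so Δλ = -93.0 / 30.6220 = -3.037″.

Δλ = -3.04″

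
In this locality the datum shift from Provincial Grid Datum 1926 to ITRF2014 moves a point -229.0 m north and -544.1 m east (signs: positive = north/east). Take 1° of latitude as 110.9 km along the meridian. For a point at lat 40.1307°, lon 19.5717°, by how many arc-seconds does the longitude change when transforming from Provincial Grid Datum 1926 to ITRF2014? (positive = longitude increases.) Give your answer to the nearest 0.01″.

At latitude 40.1307°, cos φ = 0.764576.
1° of longitude at this latitude = 110.9 × cos φ = 84.79 km, so Δλ = -544.1 / 84791.5 = -0.0064169° = -23.101″.

Δλ = -23.10″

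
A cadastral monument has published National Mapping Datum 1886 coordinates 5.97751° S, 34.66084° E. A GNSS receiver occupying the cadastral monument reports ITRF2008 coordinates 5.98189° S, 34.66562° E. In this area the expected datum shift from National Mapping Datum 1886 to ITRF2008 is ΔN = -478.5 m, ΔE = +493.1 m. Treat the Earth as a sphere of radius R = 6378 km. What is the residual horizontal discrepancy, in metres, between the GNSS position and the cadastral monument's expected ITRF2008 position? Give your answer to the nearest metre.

Observed coordinate differences: Δφ = -0.00438°, Δλ = +0.00478°.
Converting to metres (1° lat = 111317 m, cos φ = 0.994563): observed ΔN = -487.6 m, observed ΔE = 529.2 m.
Subtracting the expected shift leaves a residual of -487.6 − (-478.5) = -9.1 m north and 529.2 − (493.1) = 36.1 m east.
Residual distance = √((-9.1)² + 36.1²) = 37.2 m.

37 m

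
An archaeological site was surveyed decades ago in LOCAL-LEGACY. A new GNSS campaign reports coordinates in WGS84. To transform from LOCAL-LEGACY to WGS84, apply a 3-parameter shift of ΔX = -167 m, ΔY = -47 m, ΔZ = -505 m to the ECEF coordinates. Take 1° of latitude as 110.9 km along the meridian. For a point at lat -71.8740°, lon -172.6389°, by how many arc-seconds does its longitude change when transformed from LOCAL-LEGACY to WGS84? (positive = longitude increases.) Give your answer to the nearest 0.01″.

sin φ = -0.950375, cos φ = 0.311108, sin λ = -0.128122, cos λ = -0.991758.
East component: ΔE = −sin λ·ΔX + cos λ·ΔY = −(-0.128122)(-167) + (-0.991758)(-47) = 25.22 m.
1° of latitude spans 110900 m; at latitude φ, 1° of longitude spans that × cos φ = 34501.8 m, so Δλ = 25.22 / 34501.8 × 3600 = 2.631″.

Δλ = 2.63″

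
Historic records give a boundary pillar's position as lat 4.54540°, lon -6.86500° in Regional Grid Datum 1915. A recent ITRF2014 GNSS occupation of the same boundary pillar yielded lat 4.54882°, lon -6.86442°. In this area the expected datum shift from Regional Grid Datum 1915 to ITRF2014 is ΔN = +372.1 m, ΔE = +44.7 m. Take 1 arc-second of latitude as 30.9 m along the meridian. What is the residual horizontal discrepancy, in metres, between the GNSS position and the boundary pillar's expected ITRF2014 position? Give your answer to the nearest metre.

21 m

Observed coordinate differences: Δφ = +0.00342°, Δλ = +0.00058°.
Converting to metres (1° lat = 111240 m, cos φ = 0.996855): observed ΔN = 380.4 m, observed ΔE = 64.3 m.
Subtracting the expected shift leaves a residual of 380.4 − (372.1) = 8.3 m north and 64.3 − (44.7) = 19.6 m east.
Residual distance = √(8.3² + 19.6²) = 21.3 m.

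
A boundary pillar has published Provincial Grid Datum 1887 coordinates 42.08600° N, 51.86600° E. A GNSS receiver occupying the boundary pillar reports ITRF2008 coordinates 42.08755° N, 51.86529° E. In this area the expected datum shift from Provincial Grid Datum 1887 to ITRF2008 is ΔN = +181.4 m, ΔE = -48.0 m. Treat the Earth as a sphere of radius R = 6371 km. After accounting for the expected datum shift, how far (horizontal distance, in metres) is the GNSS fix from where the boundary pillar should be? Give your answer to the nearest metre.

Observed coordinate differences: Δφ = +0.00155°, Δλ = -0.00071°.
Converting to metres (1° lat = 111195 m, cos φ = 0.742140): observed ΔN = 172.4 m, observed ΔE = -58.6 m.
Subtracting the expected shift leaves a residual of 172.4 − (181.4) = -9.0 m north and -58.6 − (-48.0) = -10.6 m east.
Residual distance = √((-9.0)² + (-10.6)²) = 13.9 m.

14 m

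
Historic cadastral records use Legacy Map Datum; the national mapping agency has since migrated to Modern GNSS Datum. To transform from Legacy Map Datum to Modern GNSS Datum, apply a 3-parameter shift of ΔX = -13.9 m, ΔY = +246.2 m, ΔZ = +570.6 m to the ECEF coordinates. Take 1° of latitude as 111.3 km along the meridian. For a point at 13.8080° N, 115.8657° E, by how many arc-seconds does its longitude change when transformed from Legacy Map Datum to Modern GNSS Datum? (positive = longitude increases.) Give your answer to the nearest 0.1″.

Δλ = -3.2″

sin φ = 0.238669, cos φ = 0.971101, sin λ = 0.899819, cos λ = -0.436263.
East component: ΔE = −sin λ·ΔX + cos λ·ΔY = −(0.899819)(-13.9) + (-0.436263)(246.2) = -94.90 m.
1° of latitude spans 111300 m; at latitude φ, 1° of longitude spans that × cos φ = 108083.5 m, so Δλ = -94.90 / 108083.5 × 3600 = -3.161″.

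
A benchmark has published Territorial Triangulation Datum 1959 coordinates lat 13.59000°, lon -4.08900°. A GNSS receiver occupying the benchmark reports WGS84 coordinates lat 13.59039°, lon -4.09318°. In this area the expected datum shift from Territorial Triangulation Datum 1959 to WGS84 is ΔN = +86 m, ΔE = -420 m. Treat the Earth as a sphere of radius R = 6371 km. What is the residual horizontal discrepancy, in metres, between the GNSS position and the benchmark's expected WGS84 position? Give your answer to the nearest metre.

Observed coordinate differences: Δφ = +0.00039°, Δλ = -0.00418°.
Converting to metres (1° lat = 111195 m, cos φ = 0.972002): observed ΔN = 43.4 m, observed ΔE = -451.8 m.
Subtracting the expected shift leaves a residual of 43.4 − (86) = -42.6 m north and -451.8 − (-420) = -31.8 m east.
Residual distance = √((-42.6)² + (-31.8)²) = 53.2 m.

53 m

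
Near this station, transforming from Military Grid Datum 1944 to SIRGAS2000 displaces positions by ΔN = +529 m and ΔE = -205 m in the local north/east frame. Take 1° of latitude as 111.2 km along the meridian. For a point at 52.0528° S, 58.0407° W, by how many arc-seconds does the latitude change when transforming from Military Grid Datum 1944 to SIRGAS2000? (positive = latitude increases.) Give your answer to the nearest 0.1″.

Δφ = 17.1″

1° of latitude = 111.2 km, so Δφ = 529.0 / 111200 = 0.0047572° = 17.126″.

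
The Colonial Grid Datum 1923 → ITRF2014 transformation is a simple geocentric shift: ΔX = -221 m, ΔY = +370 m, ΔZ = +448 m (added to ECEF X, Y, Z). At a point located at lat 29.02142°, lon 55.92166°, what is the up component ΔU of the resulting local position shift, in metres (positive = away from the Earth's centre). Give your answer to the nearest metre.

ΔU = 377 m

The local up (radial) axis is (cos φ cos λ, cos φ sin λ, sin φ), giving ΔU = -108.283 + 267.981 + 217.341 = 377.04 m.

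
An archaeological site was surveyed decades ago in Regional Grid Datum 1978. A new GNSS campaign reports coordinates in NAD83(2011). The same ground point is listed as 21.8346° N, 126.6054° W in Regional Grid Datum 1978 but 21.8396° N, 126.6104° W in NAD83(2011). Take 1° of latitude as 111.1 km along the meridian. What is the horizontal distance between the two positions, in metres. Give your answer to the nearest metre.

758 m

Δφ = 21.8396° − 21.8346° = +0.0050°; Δλ = -126.6104° − -126.6054° = -0.0050°.
ΔN = Δφ × 111100 = 555.5 m; ΔE = Δλ × 111100 × cos(21.8346°) = -0.0050 × 111100 × 0.928261 = -515.6 m.
Distance = √(ΔE² + ΔN²) = √((-515.6)² + 555.5²) = 757.9 m.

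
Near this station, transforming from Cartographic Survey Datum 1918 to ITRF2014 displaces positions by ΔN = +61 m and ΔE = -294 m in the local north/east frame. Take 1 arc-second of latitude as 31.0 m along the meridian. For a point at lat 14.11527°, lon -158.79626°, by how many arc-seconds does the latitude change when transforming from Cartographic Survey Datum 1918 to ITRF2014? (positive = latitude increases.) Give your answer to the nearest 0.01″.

1″ of latitude = 31.00 m, so Δφ = 61.0 / 31.00 = 1.968″.

Δφ = 1.97″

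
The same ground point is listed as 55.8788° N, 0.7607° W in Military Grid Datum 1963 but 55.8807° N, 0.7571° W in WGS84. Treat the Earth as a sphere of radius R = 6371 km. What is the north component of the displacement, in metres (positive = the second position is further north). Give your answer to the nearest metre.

Δφ = 55.8807° − 55.8788° = +0.0019°; Δλ = -0.7571° − -0.7607° = +0.0036°.
1° along a meridian = πR/180 = 111195 m.
ΔN = Δφ × 111195 = 211.3 m; ΔE = Δλ × 111195 × cos(55.8788°) = +0.0036 × 111195 × 0.560945 = 224.5 m.

ΔN = 211 m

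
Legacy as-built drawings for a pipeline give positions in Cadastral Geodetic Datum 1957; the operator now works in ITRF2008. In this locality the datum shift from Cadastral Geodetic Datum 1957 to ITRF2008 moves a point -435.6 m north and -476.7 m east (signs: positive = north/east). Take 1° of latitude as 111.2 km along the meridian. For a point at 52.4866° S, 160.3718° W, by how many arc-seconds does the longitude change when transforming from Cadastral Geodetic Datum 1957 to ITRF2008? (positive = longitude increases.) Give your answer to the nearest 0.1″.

Δλ = -25.3″

At latitude -52.4866°, cos φ = 0.608947.
1° of longitude at this latitude = 111.2 × cos φ = 67.71 km, so Δλ = -476.7 / 67714.9 = -0.0070398° = -25.343″.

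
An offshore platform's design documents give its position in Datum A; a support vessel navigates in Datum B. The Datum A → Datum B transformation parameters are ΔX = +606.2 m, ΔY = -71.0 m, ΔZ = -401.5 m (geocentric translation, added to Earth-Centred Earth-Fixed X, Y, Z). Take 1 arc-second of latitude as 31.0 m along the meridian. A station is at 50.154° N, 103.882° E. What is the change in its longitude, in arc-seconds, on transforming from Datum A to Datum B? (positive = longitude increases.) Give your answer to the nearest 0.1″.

Δλ = -28.8″

sin φ = 0.767769, cos φ = 0.640726, sin λ = 0.970792, cos λ = -0.239923.
East component: ΔE = −sin λ·ΔX + cos λ·ΔY = −(0.970792)(606.2) + (-0.239923)(-71.0) = -571.46 m.
1° of latitude spans 3600 × 31.00 = 111600 m; at latitude φ, 1° of longitude spans that × cos φ = 71505.1 m, so Δλ = -571.46 / 71505.1 × 3600 = -28.771″.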